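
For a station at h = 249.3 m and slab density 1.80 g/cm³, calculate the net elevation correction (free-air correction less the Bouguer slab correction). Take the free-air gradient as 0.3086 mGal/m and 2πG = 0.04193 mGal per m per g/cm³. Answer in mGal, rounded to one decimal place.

Combined gradient = 0.3086 − 0.04193 × 1.80 = 0.2331260 mGal/m
Combined elevation correction = 0.2331260 × 249.3 = 58.1 mGal

58.1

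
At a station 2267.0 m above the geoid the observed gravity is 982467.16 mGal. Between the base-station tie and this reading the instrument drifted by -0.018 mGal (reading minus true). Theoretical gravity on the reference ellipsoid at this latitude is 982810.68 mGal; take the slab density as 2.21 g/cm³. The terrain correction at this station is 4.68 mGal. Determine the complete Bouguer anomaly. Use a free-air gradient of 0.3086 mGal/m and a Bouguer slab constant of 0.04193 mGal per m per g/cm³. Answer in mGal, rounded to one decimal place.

Drift-corrected reading = 982467.16 − (-0.018) = 982467.178 mGal
Free-air correction = 0.3086 × 2267.0 = 699.60 mGal
Free-air anomaly = 982467.178 − 982810.68 + (699.60) = 356.098 mGal
Bouguer slab correction = 0.04193 × 2.21 × 2267.0 = 210.07 mGal
Simple Bouguer anomaly = 356.098 − (210.07) = 146.028 mGal
Complete Bouguer anomaly = 146.028 + 4.68 = 150.708 mGal

150.7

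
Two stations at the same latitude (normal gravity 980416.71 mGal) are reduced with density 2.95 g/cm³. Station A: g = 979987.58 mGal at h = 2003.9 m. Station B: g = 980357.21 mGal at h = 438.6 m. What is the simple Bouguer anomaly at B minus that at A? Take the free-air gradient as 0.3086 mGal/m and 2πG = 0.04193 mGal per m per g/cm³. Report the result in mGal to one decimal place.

Δg_SB(A) = 979987.58 − 980416.71 + 0.3086×2003.9 − 0.04193×2.95×2003.9 = -58.60 mGal
Δg_SB(B) = 980357.21 − 980416.71 + 0.3086×438.6 − 0.04193×2.95×438.6 = 21.60 mGal
Difference = 21.60 − (-58.60) = 80.20 mGal

80.2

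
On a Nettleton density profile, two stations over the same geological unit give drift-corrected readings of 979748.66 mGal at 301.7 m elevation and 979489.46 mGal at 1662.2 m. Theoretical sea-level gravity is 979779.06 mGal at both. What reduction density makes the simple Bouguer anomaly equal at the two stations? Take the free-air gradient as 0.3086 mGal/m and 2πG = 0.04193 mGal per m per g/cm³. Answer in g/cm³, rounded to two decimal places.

2.82

Δg_obs = 979489.46 − 979748.66 = -259.20 mGal over Δh = 1662.2 − 301.7 = 1360.5 m
Equal Bouguer anomalies ⇒ Δg_obs + (0.3086 − 0.04193ρ)·Δh = 0
0.3086 − 0.04193ρ = −Δg_obs/Δh = 0.19052
ρ = (0.3086 − 0.19052) / 0.04193 = 2.82 g/cm³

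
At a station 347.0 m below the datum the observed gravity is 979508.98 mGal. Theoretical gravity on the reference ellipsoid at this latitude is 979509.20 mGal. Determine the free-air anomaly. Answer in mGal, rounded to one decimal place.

Free-air correction = 0.3086 × -347.0 = -107.08 mGal
Free-air anomaly = 979508.98 − 979509.20 + (-107.08) = -107.30 mGal

-107.3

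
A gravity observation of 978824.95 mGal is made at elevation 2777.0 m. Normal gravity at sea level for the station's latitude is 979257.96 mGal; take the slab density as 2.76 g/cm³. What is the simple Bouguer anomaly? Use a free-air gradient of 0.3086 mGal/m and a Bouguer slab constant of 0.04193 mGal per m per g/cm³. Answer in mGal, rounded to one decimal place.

Free-air correction = 0.3086 × 2777.0 = 856.98 mGal
Free-air anomaly = 978824.95 − 979257.96 + (856.98) = 423.97 mGal
Bouguer slab correction = 0.04193 × 2.76 × 2777.0 = 321.37 mGal
Simple Bouguer anomaly = 423.97 − (321.37) = 102.60 mGal

102.6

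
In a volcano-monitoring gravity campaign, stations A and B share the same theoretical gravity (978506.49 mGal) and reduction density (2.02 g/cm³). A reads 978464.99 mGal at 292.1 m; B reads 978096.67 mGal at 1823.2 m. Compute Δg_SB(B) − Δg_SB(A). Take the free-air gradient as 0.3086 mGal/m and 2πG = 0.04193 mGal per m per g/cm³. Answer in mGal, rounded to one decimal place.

-25.5

Δg_SB(A) = 978464.99 − 978506.49 + 0.3086×292.1 − 0.04193×2.02×292.1 = 23.90 mGal
Δg_SB(B) = 978096.67 − 978506.49 + 0.3086×1823.2 − 0.04193×2.02×1823.2 = -1.60 mGal
Difference = -1.60 − (23.90) = -25.50 mGal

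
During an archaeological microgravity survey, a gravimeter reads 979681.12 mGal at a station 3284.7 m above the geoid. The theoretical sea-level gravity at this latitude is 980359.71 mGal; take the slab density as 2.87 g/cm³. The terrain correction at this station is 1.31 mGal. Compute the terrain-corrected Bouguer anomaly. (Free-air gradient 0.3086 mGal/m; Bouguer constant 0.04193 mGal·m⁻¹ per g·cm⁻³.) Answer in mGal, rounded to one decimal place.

-58.9

Free-air correction = 0.3086 × 3284.7 = 1013.66 mGal
Free-air anomaly = 979681.12 − 980359.71 + (1013.66) = 335.07 mGal
Bouguer slab correction = 0.04193 × 2.87 × 3284.7 = 395.28 mGal
Simple Bouguer anomaly = 335.07 − (395.28) = -60.21 mGal
Complete Bouguer anomaly = -60.21 + 1.31 = -58.90 mGal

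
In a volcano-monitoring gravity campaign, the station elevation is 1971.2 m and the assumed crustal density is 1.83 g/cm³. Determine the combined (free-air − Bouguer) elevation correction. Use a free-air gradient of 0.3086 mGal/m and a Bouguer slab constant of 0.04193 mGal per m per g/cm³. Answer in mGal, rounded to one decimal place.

Combined gradient = 0.3086 − 0.04193 × 1.83 = 0.2318681 mGal/m
Combined elevation correction = 0.2318681 × 1971.2 = 457.1 mGal

457.1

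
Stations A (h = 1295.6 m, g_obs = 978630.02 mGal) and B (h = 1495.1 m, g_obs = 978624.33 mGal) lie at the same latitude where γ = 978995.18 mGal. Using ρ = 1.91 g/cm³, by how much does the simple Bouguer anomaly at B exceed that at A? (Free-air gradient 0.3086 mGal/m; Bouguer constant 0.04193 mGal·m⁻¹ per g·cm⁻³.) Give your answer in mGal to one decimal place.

39.9

Δg_SB(A) = 978630.02 − 978995.18 + 0.3086×1295.6 − 0.04193×1.91×1295.6 = -69.10 mGal
Δg_SB(B) = 978624.33 − 978995.18 + 0.3086×1495.1 − 0.04193×1.91×1495.1 = -29.20 mGal
Difference = -29.20 − (-69.10) = 39.90 mGal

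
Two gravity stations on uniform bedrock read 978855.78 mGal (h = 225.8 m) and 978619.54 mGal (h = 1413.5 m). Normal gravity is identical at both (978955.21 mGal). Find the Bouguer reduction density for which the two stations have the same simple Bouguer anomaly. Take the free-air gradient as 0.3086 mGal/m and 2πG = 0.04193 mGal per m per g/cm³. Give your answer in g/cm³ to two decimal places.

Δg_obs = 978619.54 − 978855.78 = -236.24 mGal over Δh = 1413.5 − 225.8 = 1187.7 m
Equal Bouguer anomalies ⇒ Δg_obs + (0.3086 − 0.04193ρ)·Δh = 0
0.3086 − 0.04193ρ = −Δg_obs/Δh = 0.19891
ρ = (0.3086 − 0.19891) / 0.04193 = 2.62 g/cm³

2.62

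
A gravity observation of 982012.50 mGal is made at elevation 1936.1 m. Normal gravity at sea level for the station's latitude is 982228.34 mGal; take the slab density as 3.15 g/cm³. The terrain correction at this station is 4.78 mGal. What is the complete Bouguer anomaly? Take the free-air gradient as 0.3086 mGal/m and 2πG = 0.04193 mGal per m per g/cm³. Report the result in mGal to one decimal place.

130.7

Free-air correction = 0.3086 × 1936.1 = 597.48 mGal
Free-air anomaly = 982012.50 − 982228.34 + (597.48) = 381.64 mGal
Bouguer slab correction = 0.04193 × 3.15 × 1936.1 = 255.72 mGal
Simple Bouguer anomaly = 381.64 − (255.72) = 125.92 mGal
Complete Bouguer anomaly = 125.92 + 4.78 = 130.70 mGal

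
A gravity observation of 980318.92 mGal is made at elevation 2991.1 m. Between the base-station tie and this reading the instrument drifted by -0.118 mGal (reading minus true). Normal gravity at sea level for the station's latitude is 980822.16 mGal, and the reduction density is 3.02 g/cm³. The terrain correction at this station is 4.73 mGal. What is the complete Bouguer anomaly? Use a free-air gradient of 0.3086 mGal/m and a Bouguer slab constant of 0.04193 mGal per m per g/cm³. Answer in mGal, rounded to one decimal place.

45.9

Drift-corrected reading = 980318.92 − (-0.118) = 980319.038 mGal
Free-air correction = 0.3086 × 2991.1 = 923.05 mGal
Free-air anomaly = 980319.038 − 980822.16 + (923.05) = 419.928 mGal
Bouguer slab correction = 0.04193 × 3.02 × 2991.1 = 378.76 mGal
Simple Bouguer anomaly = 419.928 − (378.76) = 41.168 mGal
Complete Bouguer anomaly = 41.168 + 4.73 = 45.898 mGal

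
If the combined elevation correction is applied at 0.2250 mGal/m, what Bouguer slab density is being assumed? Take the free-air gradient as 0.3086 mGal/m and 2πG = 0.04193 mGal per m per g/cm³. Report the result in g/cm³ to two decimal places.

0.2250 = 0.3086 − 0.04193 × ρ
ρ = (0.3086 − 0.2250) / 0.04193 = 1.99 g/cm³

1.99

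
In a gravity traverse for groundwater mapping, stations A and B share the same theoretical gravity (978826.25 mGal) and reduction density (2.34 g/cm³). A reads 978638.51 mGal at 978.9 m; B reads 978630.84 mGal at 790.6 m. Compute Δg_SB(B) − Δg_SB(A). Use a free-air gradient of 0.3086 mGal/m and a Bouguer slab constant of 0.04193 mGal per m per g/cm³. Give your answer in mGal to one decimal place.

-47.3

Δg_SB(A) = 978638.51 − 978826.25 + 0.3086×978.9 − 0.04193×2.34×978.9 = 18.30 mGal
Δg_SB(B) = 978630.84 − 978826.25 + 0.3086×790.6 − 0.04193×2.34×790.6 = -29.00 mGal
Difference = -29.00 − (18.30) = -47.30 mGal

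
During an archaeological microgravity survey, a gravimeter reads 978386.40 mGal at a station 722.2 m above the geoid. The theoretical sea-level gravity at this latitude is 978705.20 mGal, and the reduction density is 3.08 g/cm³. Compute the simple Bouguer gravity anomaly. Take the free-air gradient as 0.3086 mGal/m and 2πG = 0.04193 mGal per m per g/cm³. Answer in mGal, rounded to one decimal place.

-189.2

Free-air correction = 0.3086 × 722.2 = 222.87 mGal
Free-air anomaly = 978386.40 − 978705.20 + (222.87) = -95.93 mGal
Bouguer slab correction = 0.04193 × 3.08 × 722.2 = 93.27 mGal
Simple Bouguer anomaly = -95.93 − (93.27) = -189.20 mGal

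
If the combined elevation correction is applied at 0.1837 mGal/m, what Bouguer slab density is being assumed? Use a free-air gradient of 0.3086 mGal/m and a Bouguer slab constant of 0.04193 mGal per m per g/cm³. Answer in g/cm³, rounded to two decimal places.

0.1837 = 0.3086 − 0.04193 × ρ
ρ = (0.3086 − 0.1837) / 0.04193 = 2.98 g/cm³

2.98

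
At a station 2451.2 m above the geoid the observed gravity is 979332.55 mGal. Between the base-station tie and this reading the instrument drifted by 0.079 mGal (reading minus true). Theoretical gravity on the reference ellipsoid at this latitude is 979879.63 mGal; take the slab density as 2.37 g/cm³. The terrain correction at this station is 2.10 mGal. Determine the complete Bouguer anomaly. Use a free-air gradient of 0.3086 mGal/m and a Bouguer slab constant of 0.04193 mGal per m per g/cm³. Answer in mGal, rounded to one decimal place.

Drift-corrected reading = 979332.55 − (0.079) = 979332.471 mGal
Free-air correction = 0.3086 × 2451.2 = 756.44 mGal
Free-air anomaly = 979332.471 − 979879.63 + (756.44) = 209.281 mGal
Bouguer slab correction = 0.04193 × 2.37 × 2451.2 = 243.59 mGal
Simple Bouguer anomaly = 209.281 − (243.59) = -34.309 mGal
Complete Bouguer anomaly = -34.309 + 2.10 = -32.209 mGal

-32.2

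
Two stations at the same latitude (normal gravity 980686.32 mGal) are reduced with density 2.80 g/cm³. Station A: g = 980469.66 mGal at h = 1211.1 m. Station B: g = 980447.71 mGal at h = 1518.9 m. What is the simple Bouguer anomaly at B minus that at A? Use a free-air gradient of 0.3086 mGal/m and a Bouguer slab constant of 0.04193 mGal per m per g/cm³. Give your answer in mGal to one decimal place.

Δg_SB(A) = 980469.66 − 980686.32 + 0.3086×1211.1 − 0.04193×2.80×1211.1 = 14.90 mGal
Δg_SB(B) = 980447.71 − 980686.32 + 0.3086×1518.9 − 0.04193×2.80×1518.9 = 51.80 mGal
Difference = 51.80 − (14.90) = 36.90 mGal

36.9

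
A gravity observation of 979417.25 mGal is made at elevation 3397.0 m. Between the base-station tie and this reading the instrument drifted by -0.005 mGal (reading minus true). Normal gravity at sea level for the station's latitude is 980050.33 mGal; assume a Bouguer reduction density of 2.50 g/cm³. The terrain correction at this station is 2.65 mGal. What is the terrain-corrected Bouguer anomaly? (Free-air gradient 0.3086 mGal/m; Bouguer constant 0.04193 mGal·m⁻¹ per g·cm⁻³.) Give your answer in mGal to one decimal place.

61.8

Drift-corrected reading = 979417.25 − (-0.005) = 979417.255 mGal
Free-air correction = 0.3086 × 3397.0 = 1048.31 mGal
Free-air anomaly = 979417.255 − 980050.33 + (1048.31) = 415.235 mGal
Bouguer slab correction = 0.04193 × 2.50 × 3397.0 = 356.09 mGal
Simple Bouguer anomaly = 415.235 − (356.09) = 59.145 mGal
Complete Bouguer anomaly = 59.145 + 2.65 = 61.795 mGal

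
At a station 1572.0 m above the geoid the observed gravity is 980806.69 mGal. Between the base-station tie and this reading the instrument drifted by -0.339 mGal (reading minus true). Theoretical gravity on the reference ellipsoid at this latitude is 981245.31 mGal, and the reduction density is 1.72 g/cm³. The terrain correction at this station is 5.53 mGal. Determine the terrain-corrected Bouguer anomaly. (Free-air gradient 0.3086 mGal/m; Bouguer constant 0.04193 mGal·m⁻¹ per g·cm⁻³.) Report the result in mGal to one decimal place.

Drift-corrected reading = 980806.69 − (-0.339) = 980807.029 mGal
Free-air correction = 0.3086 × 1572.0 = 485.12 mGal
Free-air anomaly = 980807.029 − 981245.31 + (485.12) = 46.839 mGal
Bouguer slab correction = 0.04193 × 1.72 × 1572.0 = 113.37 mGal
Simple Bouguer anomaly = 46.839 − (113.37) = -66.531 mGal
Complete Bouguer anomaly = -66.531 + 5.53 = -61.001 mGal

-61.0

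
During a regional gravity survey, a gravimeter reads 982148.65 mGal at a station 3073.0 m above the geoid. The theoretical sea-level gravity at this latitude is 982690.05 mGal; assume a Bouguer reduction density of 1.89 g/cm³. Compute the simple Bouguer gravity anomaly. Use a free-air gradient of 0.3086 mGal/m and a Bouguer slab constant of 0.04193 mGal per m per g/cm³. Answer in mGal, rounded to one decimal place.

Free-air correction = 0.3086 × 3073.0 = 948.33 mGal
Free-air anomaly = 982148.65 − 982690.05 + (948.33) = 406.93 mGal
Bouguer slab correction = 0.04193 × 1.89 × 3073.0 = 243.53 mGal
Simple Bouguer anomaly = 406.93 − (243.53) = 163.40 mGal

163.4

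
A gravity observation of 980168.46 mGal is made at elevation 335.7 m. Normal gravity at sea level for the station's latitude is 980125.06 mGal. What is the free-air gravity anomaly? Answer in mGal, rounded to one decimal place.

Free-air correction = 0.3086 × 335.7 = 103.60 mGal
Free-air anomaly = 980168.46 − 980125.06 + (103.60) = 147.00 mGal

147.0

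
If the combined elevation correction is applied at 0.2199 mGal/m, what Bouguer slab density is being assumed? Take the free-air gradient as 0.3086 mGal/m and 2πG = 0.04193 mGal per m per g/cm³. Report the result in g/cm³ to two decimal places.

2.12

0.2199 = 0.3086 − 0.04193 × ρ
ρ = (0.3086 − 0.2199) / 0.04193 = 2.12 g/cm³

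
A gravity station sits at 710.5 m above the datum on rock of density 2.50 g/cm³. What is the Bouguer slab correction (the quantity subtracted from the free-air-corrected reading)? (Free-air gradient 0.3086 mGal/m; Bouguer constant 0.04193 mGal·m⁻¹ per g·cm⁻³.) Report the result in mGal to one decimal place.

Bouguer slab correction = 0.04193 × 2.50 × 710.5 = 74.5 mGal

74.5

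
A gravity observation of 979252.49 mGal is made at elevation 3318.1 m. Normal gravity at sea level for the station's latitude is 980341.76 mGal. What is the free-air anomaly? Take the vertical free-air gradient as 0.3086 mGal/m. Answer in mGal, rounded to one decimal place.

Free-air correction = 0.3086 × 3318.1 = 1023.97 mGal
Free-air anomaly = 979252.49 − 980341.76 + (1023.97) = -65.30 mGal

-65.3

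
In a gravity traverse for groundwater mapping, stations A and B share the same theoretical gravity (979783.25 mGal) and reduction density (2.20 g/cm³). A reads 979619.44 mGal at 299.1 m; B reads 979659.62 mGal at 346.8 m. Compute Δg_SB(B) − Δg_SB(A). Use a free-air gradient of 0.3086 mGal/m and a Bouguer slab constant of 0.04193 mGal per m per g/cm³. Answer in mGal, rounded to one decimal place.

50.5

Δg_SB(A) = 979619.44 − 979783.25 + 0.3086×299.1 − 0.04193×2.20×299.1 = -99.10 mGal
Δg_SB(B) = 979659.62 − 979783.25 + 0.3086×346.8 − 0.04193×2.20×346.8 = -48.60 mGal
Difference = -48.60 − (-99.10) = 50.50 mGal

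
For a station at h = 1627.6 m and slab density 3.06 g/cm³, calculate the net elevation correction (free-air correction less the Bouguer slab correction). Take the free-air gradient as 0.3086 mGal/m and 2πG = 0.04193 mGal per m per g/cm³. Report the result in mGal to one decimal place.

293.4

Combined gradient = 0.3086 − 0.04193 × 3.06 = 0.1802942 mGal/m
Combined elevation correction = 0.1802942 × 1627.6 = 293.4 mGal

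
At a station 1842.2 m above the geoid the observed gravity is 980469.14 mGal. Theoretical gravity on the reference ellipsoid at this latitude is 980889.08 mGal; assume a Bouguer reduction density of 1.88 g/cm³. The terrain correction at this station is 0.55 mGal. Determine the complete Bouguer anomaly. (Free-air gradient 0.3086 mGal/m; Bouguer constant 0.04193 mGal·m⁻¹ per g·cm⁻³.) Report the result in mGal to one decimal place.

Free-air correction = 0.3086 × 1842.2 = 568.50 mGal
Free-air anomaly = 980469.14 − 980889.08 + (568.50) = 148.56 mGal
Bouguer slab correction = 0.04193 × 1.88 × 1842.2 = 145.22 mGal
Simple Bouguer anomaly = 148.56 − (145.22) = 3.34 mGal
Complete Bouguer anomaly = 3.34 + 0.55 = 3.89 mGal

3.9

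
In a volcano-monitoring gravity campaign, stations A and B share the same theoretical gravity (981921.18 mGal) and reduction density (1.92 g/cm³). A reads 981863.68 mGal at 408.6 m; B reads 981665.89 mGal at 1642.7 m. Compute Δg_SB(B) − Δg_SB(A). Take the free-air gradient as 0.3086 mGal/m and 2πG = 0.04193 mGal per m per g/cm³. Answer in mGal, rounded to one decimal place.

83.7

Δg_SB(A) = 981863.68 − 981921.18 + 0.3086×408.6 − 0.04193×1.92×408.6 = 35.70 mGal
Δg_SB(B) = 981665.89 − 981921.18 + 0.3086×1642.7 − 0.04193×1.92×1642.7 = 119.40 mGal
Difference = 119.40 − (35.70) = 83.70 mGal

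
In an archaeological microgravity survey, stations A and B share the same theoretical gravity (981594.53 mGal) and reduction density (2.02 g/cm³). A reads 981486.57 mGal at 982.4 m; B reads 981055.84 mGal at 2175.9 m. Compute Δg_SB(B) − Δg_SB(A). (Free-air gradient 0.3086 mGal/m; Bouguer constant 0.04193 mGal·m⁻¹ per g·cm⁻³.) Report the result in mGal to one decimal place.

-163.5

Δg_SB(A) = 981486.57 − 981594.53 + 0.3086×982.4 − 0.04193×2.02×982.4 = 112.00 mGal
Δg_SB(B) = 981055.84 − 981594.53 + 0.3086×2175.9 − 0.04193×2.02×2175.9 = -51.50 mGal
Difference = -51.50 − (112.00) = -163.50 mGal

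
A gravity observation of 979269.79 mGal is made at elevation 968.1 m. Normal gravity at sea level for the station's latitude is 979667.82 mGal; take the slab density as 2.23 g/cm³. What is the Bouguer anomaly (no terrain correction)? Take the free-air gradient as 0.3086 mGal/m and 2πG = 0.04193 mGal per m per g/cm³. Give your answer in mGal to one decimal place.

Free-air correction = 0.3086 × 968.1 = 298.76 mGal
Free-air anomaly = 979269.79 − 979667.82 + (298.76) = -99.27 mGal
Bouguer slab correction = 0.04193 × 2.23 × 968.1 = 90.52 mGal
Simple Bouguer anomaly = -99.27 − (90.52) = -189.79 mGal

-189.8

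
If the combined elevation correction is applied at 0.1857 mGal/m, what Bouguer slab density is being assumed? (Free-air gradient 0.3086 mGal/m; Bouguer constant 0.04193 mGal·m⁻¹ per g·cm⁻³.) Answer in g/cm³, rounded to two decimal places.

0.1857 = 0.3086 − 0.04193 × ρ
ρ = (0.3086 − 0.1857) / 0.04193 = 2.93 g/cm³

2.93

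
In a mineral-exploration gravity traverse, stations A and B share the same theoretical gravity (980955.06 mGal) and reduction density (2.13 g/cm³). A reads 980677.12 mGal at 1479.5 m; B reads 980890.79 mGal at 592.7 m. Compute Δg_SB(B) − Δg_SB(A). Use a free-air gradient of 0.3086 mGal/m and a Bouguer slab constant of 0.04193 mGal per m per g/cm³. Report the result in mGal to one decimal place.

Δg_SB(A) = 980677.12 − 980955.06 + 0.3086×1479.5 − 0.04193×2.13×1479.5 = 46.50 mGal
Δg_SB(B) = 980890.79 − 980955.06 + 0.3086×592.7 − 0.04193×2.13×592.7 = 65.70 mGal
Difference = 65.70 − (46.50) = 19.20 mGal

19.2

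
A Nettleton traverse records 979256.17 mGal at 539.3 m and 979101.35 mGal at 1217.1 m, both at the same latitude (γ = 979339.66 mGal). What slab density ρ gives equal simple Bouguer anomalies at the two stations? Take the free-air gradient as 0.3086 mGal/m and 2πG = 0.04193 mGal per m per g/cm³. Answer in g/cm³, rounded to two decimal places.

1.91

Δg_obs = 979101.35 − 979256.17 = -154.82 mGal over Δh = 1217.1 − 539.3 = 677.8 m
Equal Bouguer anomalies ⇒ Δg_obs + (0.3086 − 0.04193ρ)·Δh = 0
0.3086 − 0.04193ρ = −Δg_obs/Δh = 0.22842
ρ = (0.3086 − 0.22842) / 0.04193 = 1.91 g/cm³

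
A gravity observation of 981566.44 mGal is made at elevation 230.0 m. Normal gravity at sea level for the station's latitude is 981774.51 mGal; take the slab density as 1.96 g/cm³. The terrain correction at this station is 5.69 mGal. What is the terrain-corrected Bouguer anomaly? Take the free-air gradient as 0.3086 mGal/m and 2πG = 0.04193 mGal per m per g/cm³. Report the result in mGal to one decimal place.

Free-air correction = 0.3086 × 230.0 = 70.98 mGal
Free-air anomaly = 981566.44 − 981774.51 + (70.98) = -137.09 mGal
Bouguer slab correction = 0.04193 × 1.96 × 230.0 = 18.90 mGal
Simple Bouguer anomaly = -137.09 − (18.90) = -155.99 mGal
Complete Bouguer anomaly = -155.99 + 5.69 = -150.30 mGal

-150.3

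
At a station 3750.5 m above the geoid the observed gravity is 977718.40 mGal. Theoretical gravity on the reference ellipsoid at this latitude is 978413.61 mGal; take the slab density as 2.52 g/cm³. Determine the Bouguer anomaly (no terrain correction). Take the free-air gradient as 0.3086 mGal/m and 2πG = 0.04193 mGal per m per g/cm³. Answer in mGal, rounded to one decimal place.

65.9

Free-air correction = 0.3086 × 3750.5 = 1157.40 mGal
Free-air anomaly = 977718.40 − 978413.61 + (1157.40) = 462.19 mGal
Bouguer slab correction = 0.04193 × 2.52 × 3750.5 = 396.29 mGal
Simple Bouguer anomaly = 462.19 − (396.29) = 65.90 mGal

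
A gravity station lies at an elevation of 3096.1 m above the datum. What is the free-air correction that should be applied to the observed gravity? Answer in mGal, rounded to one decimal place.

955.5

Free-air correction = 0.3086 × 3096.1 = 955.5 mGal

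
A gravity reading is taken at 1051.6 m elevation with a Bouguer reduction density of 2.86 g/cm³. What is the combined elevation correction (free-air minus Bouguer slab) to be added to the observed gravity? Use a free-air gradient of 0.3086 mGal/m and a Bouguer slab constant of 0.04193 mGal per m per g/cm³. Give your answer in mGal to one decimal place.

Combined gradient = 0.3086 − 0.04193 × 2.86 = 0.1886802 mGal/m
Combined elevation correction = 0.1886802 × 1051.6 = 198.4 mGal

198.4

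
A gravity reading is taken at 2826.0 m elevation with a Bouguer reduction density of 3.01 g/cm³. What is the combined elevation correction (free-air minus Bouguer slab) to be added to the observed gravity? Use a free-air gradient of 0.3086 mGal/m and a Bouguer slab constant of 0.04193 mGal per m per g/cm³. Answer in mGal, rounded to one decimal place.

515.4

Combined gradient = 0.3086 − 0.04193 × 3.01 = 0.1823907 mGal/m
Combined elevation correction = 0.1823907 × 2826.0 = 515.4 mGal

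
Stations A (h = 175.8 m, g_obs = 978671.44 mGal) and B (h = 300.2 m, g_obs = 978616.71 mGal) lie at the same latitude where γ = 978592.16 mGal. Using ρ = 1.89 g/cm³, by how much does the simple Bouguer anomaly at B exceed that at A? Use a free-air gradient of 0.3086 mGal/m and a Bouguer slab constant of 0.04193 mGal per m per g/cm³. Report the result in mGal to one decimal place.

-26.2

Δg_SB(A) = 978671.44 − 978592.16 + 0.3086×175.8 − 0.04193×1.89×175.8 = 119.60 mGal
Δg_SB(B) = 978616.71 − 978592.16 + 0.3086×300.2 − 0.04193×1.89×300.2 = 93.40 mGal
Difference = 93.40 − (119.60) = -26.20 mGal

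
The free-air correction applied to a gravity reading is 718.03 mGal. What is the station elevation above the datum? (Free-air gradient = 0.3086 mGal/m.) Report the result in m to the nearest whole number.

h = 718.03 / 0.3086 = 2326.73 m

2327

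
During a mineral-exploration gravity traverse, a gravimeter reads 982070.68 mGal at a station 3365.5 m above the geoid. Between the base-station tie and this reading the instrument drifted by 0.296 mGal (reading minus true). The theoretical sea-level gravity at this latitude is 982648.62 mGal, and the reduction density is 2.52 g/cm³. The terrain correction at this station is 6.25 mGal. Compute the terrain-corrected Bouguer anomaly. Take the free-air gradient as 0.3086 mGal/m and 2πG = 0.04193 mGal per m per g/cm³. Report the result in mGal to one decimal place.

Drift-corrected reading = 982070.68 − (0.296) = 982070.384 mGal
Free-air correction = 0.3086 × 3365.5 = 1038.59 mGal
Free-air anomaly = 982070.384 − 982648.62 + (1038.59) = 460.354 mGal
Bouguer slab correction = 0.04193 × 2.52 × 3365.5 = 355.61 mGal
Simple Bouguer anomaly = 460.354 − (355.61) = 104.744 mGal
Complete Bouguer anomaly = 104.744 + 6.25 = 110.994 mGal

111.0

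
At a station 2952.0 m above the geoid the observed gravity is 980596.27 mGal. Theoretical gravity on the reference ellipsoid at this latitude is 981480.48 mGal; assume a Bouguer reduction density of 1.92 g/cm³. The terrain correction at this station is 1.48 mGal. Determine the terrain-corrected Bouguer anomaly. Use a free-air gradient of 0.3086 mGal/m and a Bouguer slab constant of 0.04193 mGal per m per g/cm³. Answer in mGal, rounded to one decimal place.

-209.4

Free-air correction = 0.3086 × 2952.0 = 910.99 mGal
Free-air anomaly = 980596.27 − 981480.48 + (910.99) = 26.78 mGal
Bouguer slab correction = 0.04193 × 1.92 × 2952.0 = 237.65 mGal
Simple Bouguer anomaly = 26.78 − (237.65) = -210.87 mGal
Complete Bouguer anomaly = -210.87 + 1.48 = -209.39 mGal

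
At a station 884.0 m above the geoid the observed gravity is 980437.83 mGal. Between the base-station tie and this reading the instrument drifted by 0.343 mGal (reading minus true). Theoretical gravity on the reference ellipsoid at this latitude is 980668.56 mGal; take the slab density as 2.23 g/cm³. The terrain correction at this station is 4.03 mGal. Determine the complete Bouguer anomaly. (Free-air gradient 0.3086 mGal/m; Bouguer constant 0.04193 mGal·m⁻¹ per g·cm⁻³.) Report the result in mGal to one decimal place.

Drift-corrected reading = 980437.83 − (0.343) = 980437.487 mGal
Free-air correction = 0.3086 × 884.0 = 272.80 mGal
Free-air anomaly = 980437.487 − 980668.56 + (272.80) = 41.727 mGal
Bouguer slab correction = 0.04193 × 2.23 × 884.0 = 82.66 mGal
Simple Bouguer anomaly = 41.727 − (82.66) = -40.933 mGal
Complete Bouguer anomaly = -40.933 + 4.03 = -36.903 mGal

-36.9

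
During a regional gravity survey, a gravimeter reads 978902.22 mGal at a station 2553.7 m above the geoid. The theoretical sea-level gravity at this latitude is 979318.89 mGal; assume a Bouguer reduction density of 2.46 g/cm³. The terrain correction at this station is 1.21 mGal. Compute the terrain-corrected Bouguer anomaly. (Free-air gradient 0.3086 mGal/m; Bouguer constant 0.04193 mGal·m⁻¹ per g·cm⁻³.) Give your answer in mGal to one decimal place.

Free-air correction = 0.3086 × 2553.7 = 788.07 mGal
Free-air anomaly = 978902.22 − 979318.89 + (788.07) = 371.40 mGal
Bouguer slab correction = 0.04193 × 2.46 × 2553.7 = 263.41 mGal
Simple Bouguer anomaly = 371.40 − (263.41) = 107.99 mGal
Complete Bouguer anomaly = 107.99 + 1.21 = 109.20 mGal

109.2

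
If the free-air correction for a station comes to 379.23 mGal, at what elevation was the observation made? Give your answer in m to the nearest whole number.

1229

h = 379.23 / 0.3086 = 1228.87 m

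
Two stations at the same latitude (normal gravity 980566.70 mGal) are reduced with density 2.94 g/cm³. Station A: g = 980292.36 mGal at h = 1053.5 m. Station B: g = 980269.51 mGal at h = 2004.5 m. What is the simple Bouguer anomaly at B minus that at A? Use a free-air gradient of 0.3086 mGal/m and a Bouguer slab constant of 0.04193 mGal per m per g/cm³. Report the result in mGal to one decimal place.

153.4

Δg_SB(A) = 980292.36 − 980566.70 + 0.3086×1053.5 − 0.04193×2.94×1053.5 = -79.10 mGal
Δg_SB(B) = 980269.51 − 980566.70 + 0.3086×2004.5 − 0.04193×2.94×2004.5 = 74.30 mGal
Difference = 74.30 − (-79.10) = 153.40 mGal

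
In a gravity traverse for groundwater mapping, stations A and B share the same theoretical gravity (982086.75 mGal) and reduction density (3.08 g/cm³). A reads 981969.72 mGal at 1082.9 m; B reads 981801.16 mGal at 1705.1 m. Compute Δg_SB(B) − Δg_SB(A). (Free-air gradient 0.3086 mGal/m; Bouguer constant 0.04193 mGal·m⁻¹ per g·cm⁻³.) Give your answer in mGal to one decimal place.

-56.9

Δg_SB(A) = 981969.72 − 982086.75 + 0.3086×1082.9 − 0.04193×3.08×1082.9 = 77.30 mGal
Δg_SB(B) = 981801.16 − 982086.75 + 0.3086×1705.1 − 0.04193×3.08×1705.1 = 20.40 mGal
Difference = 20.40 − (77.30) = -56.90 mGal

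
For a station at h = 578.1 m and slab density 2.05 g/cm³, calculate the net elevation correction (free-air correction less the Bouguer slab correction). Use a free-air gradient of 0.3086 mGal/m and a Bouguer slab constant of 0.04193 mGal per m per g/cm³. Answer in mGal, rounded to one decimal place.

128.7

Combined gradient = 0.3086 − 0.04193 × 2.05 = 0.2226435 mGal/m
Combined elevation correction = 0.2226435 × 578.1 = 128.7 mGal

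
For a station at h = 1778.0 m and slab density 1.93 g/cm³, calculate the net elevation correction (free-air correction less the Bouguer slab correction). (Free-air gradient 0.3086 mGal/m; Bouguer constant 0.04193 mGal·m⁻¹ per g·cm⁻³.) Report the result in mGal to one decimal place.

Combined gradient = 0.3086 − 0.04193 × 1.93 = 0.2276751 mGal/m
Combined elevation correction = 0.2276751 × 1778.0 = 404.8 mGal

404.8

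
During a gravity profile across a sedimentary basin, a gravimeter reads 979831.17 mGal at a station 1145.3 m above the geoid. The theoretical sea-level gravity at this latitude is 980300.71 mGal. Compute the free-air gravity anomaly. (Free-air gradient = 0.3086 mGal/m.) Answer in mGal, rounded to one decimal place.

-116.1

Free-air correction = 0.3086 × 1145.3 = 353.44 mGal
Free-air anomaly = 979831.17 − 980300.71 + (353.44) = -116.10 mGal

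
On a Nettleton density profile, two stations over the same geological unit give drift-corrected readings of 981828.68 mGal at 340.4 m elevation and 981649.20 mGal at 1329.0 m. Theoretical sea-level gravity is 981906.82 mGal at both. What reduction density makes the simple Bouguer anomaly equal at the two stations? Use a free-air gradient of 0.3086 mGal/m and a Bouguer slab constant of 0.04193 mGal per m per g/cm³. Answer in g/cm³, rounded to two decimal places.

3.03

Δg_obs = 981649.20 − 981828.68 = -179.48 mGal over Δh = 1329.0 − 340.4 = 988.6 m
Equal Bouguer anomalies ⇒ Δg_obs + (0.3086 − 0.04193ρ)·Δh = 0
0.3086 − 0.04193ρ = −Δg_obs/Δh = 0.18155
ρ = (0.3086 − 0.18155) / 0.04193 = 3.03 g/cm³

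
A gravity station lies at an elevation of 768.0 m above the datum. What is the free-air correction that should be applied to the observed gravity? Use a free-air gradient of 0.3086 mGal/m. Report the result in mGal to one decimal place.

237.0

Free-air correction = 0.3086 × 768.0 = 237.0 mGal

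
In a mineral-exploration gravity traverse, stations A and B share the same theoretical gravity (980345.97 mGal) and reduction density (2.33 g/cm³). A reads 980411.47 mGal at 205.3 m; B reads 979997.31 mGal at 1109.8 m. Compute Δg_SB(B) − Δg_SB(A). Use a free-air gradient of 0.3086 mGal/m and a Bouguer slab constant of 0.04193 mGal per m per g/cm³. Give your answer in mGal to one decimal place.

-223.4

Δg_SB(A) = 980411.47 − 980345.97 + 0.3086×205.3 − 0.04193×2.33×205.3 = 108.80 mGal
Δg_SB(B) = 979997.31 − 980345.97 + 0.3086×1109.8 − 0.04193×2.33×1109.8 = -114.60 mGal
Difference = -114.60 − (108.80) = -223.40 mGal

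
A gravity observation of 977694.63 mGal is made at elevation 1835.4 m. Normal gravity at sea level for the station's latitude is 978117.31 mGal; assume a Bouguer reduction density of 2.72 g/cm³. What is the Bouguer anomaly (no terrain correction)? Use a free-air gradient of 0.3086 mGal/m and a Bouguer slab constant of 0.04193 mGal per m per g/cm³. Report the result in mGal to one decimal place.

Free-air correction = 0.3086 × 1835.4 = 566.40 mGal
Free-air anomaly = 977694.63 − 978117.31 + (566.40) = 143.72 mGal
Bouguer slab correction = 0.04193 × 2.72 × 1835.4 = 209.33 mGal
Simple Bouguer anomaly = 143.72 − (209.33) = -65.61 mGal

-65.6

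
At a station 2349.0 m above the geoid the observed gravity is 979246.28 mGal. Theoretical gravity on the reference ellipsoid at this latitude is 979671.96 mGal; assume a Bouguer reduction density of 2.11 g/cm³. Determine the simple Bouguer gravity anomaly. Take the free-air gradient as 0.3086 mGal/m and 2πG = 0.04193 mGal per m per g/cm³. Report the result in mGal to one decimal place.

Free-air correction = 0.3086 × 2349.0 = 724.90 mGal
Free-air anomaly = 979246.28 − 979671.96 + (724.90) = 299.22 mGal
Bouguer slab correction = 0.04193 × 2.11 × 2349.0 = 207.82 mGal
Simple Bouguer anomaly = 299.22 − (207.82) = 91.40 mGal

91.4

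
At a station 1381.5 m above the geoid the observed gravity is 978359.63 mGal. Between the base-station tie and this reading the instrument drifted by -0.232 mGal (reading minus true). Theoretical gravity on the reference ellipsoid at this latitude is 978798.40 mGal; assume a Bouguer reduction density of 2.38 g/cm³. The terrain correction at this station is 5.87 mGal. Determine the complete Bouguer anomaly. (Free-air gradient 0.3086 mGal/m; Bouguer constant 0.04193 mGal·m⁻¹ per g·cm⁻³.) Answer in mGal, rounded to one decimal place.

-144.2

Drift-corrected reading = 978359.63 − (-0.232) = 978359.862 mGal
Free-air correction = 0.3086 × 1381.5 = 426.33 mGal
Free-air anomaly = 978359.862 − 978798.40 + (426.33) = -12.208 mGal
Bouguer slab correction = 0.04193 × 2.38 × 1381.5 = 137.86 mGal
Simple Bouguer anomaly = -12.208 − (137.86) = -150.068 mGal
Complete Bouguer anomaly = -150.068 + 5.87 = -144.198 mGal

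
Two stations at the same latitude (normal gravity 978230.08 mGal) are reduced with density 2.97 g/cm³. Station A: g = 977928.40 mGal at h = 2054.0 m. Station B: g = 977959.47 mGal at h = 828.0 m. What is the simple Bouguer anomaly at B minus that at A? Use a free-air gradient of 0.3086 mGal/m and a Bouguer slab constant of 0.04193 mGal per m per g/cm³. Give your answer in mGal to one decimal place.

-194.6

Δg_SB(A) = 977928.40 − 978230.08 + 0.3086×2054.0 − 0.04193×2.97×2054.0 = 76.40 mGal
Δg_SB(B) = 977959.47 − 978230.08 + 0.3086×828.0 − 0.04193×2.97×828.0 = -118.20 mGal
Difference = -118.20 − (76.40) = -194.60 mGal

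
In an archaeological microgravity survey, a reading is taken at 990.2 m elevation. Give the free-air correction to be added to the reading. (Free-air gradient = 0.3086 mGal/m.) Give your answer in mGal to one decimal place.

Free-air correction = 0.3086 × 990.2 = 305.6 mGal

305.6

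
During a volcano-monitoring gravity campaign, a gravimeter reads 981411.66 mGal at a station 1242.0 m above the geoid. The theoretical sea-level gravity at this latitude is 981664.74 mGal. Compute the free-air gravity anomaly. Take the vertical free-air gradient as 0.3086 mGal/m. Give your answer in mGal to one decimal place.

Free-air correction = 0.3086 × 1242.0 = 383.28 mGal
Free-air anomaly = 981411.66 − 981664.74 + (383.28) = 130.20 mGal

130.2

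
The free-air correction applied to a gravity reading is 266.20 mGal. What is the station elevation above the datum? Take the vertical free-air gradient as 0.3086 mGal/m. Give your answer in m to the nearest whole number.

863

h = 266.20 / 0.3086 = 862.61 m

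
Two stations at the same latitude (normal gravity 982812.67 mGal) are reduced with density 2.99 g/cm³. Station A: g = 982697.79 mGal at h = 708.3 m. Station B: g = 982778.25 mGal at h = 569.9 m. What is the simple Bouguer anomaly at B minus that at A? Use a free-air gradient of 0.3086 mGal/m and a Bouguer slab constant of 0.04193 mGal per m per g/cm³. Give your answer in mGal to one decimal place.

Δg_SB(A) = 982697.79 − 982812.67 + 0.3086×708.3 − 0.04193×2.99×708.3 = 14.90 mGal
Δg_SB(B) = 982778.25 − 982812.67 + 0.3086×569.9 − 0.04193×2.99×569.9 = 70.00 mGal
Difference = 70.00 − (14.90) = 55.10 mGal

55.1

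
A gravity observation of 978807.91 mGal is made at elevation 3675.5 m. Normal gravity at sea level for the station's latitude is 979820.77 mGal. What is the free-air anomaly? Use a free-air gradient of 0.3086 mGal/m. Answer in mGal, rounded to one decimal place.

Free-air correction = 0.3086 × 3675.5 = 1134.26 mGal
Free-air anomaly = 978807.91 − 979820.77 + (1134.26) = 121.40 mGal

121.4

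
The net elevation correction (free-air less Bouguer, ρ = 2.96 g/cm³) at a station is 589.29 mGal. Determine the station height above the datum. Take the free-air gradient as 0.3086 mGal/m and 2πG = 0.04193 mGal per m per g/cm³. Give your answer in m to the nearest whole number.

3194

Combined gradient = 0.3086 − 0.04193 × 2.96 = 0.1844872 mGal/m
h = 589.29 / 0.1844872 = 3194.21 m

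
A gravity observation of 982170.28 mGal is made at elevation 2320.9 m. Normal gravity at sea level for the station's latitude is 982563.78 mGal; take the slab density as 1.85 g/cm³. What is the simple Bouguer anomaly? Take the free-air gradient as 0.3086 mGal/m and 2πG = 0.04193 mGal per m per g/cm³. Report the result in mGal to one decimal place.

Free-air correction = 0.3086 × 2320.9 = 716.23 mGal
Free-air anomaly = 982170.28 − 982563.78 + (716.23) = 322.73 mGal
Bouguer slab correction = 0.04193 × 1.85 × 2320.9 = 180.03 mGal
Simple Bouguer anomaly = 322.73 − (180.03) = 142.70 mGal

142.7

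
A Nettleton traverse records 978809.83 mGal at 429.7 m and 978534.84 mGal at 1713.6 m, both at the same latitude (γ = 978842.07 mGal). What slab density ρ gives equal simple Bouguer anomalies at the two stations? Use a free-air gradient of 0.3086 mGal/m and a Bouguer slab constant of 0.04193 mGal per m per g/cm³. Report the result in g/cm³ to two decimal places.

2.25

Δg_obs = 978534.84 − 978809.83 = -274.99 mGal over Δh = 1713.6 − 429.7 = 1283.9 m
Equal Bouguer anomalies ⇒ Δg_obs + (0.3086 − 0.04193ρ)·Δh = 0
0.3086 − 0.04193ρ = −Δg_obs/Δh = 0.21418
ρ = (0.3086 − 0.21418) / 0.04193 = 2.25 g/cm³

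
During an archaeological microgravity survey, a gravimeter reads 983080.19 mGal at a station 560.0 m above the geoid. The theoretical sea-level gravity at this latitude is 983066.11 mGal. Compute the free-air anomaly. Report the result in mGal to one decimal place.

Free-air correction = 0.3086 × 560.0 = 172.82 mGal
Free-air anomaly = 983080.19 − 983066.11 + (172.82) = 186.90 mGal

186.9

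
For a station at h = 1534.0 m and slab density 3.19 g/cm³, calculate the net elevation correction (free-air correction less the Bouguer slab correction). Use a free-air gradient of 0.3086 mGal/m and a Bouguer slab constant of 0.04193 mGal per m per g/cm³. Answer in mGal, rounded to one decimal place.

Combined gradient = 0.3086 − 0.04193 × 3.19 = 0.1748433 mGal/m
Combined elevation correction = 0.1748433 × 1534.0 = 268.2 mGal

268.2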